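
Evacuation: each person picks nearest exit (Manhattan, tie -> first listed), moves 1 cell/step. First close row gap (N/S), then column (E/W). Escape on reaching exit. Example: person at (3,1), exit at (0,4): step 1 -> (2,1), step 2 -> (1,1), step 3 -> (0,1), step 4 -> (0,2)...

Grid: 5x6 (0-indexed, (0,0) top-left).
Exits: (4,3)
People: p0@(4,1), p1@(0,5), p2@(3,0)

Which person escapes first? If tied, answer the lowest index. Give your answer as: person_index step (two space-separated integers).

Answer: 0 2

Derivation:
Step 1: p0:(4,1)->(4,2) | p1:(0,5)->(1,5) | p2:(3,0)->(4,0)
Step 2: p0:(4,2)->(4,3)->EXIT | p1:(1,5)->(2,5) | p2:(4,0)->(4,1)
Step 3: p0:escaped | p1:(2,5)->(3,5) | p2:(4,1)->(4,2)
Step 4: p0:escaped | p1:(3,5)->(4,5) | p2:(4,2)->(4,3)->EXIT
Step 5: p0:escaped | p1:(4,5)->(4,4) | p2:escaped
Step 6: p0:escaped | p1:(4,4)->(4,3)->EXIT | p2:escaped
Exit steps: [2, 6, 4]
First to escape: p0 at step 2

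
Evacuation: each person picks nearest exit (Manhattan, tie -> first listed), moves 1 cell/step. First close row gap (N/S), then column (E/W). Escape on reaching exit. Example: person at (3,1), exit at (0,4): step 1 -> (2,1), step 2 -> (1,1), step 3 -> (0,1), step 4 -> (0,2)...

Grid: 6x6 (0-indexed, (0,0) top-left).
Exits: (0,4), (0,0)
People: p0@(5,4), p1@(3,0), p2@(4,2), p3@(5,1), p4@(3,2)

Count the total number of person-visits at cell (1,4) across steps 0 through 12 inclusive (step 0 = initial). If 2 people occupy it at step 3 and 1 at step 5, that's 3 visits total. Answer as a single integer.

Answer: 1

Derivation:
Step 0: p0@(5,4) p1@(3,0) p2@(4,2) p3@(5,1) p4@(3,2) -> at (1,4): 0 [-], cum=0
Step 1: p0@(4,4) p1@(2,0) p2@(3,2) p3@(4,1) p4@(2,2) -> at (1,4): 0 [-], cum=0
Step 2: p0@(3,4) p1@(1,0) p2@(2,2) p3@(3,1) p4@(1,2) -> at (1,4): 0 [-], cum=0
Step 3: p0@(2,4) p1@ESC p2@(1,2) p3@(2,1) p4@(0,2) -> at (1,4): 0 [-], cum=0
Step 4: p0@(1,4) p1@ESC p2@(0,2) p3@(1,1) p4@(0,3) -> at (1,4): 1 [p0], cum=1
Step 5: p0@ESC p1@ESC p2@(0,3) p3@(0,1) p4@ESC -> at (1,4): 0 [-], cum=1
Step 6: p0@ESC p1@ESC p2@ESC p3@ESC p4@ESC -> at (1,4): 0 [-], cum=1
Total visits = 1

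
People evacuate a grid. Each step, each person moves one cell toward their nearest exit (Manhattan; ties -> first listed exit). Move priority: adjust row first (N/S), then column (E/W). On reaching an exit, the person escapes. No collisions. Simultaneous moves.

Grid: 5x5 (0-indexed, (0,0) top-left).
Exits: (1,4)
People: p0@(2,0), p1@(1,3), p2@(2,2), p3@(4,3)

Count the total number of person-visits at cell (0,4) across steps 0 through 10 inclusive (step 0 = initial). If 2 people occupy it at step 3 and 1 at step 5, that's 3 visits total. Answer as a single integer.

Answer: 0

Derivation:
Step 0: p0@(2,0) p1@(1,3) p2@(2,2) p3@(4,3) -> at (0,4): 0 [-], cum=0
Step 1: p0@(1,0) p1@ESC p2@(1,2) p3@(3,3) -> at (0,4): 0 [-], cum=0
Step 2: p0@(1,1) p1@ESC p2@(1,3) p3@(2,3) -> at (0,4): 0 [-], cum=0
Step 3: p0@(1,2) p1@ESC p2@ESC p3@(1,3) -> at (0,4): 0 [-], cum=0
Step 4: p0@(1,3) p1@ESC p2@ESC p3@ESC -> at (0,4): 0 [-], cum=0
Step 5: p0@ESC p1@ESC p2@ESC p3@ESC -> at (0,4): 0 [-], cum=0
Total visits = 0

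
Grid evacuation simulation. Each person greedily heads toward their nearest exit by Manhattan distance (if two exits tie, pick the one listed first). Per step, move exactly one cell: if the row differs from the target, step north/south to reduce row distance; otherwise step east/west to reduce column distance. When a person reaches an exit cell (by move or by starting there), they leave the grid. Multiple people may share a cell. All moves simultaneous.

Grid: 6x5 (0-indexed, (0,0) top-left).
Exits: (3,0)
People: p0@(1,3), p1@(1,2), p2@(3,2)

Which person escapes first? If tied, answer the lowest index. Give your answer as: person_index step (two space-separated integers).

Answer: 2 2

Derivation:
Step 1: p0:(1,3)->(2,3) | p1:(1,2)->(2,2) | p2:(3,2)->(3,1)
Step 2: p0:(2,3)->(3,3) | p1:(2,2)->(3,2) | p2:(3,1)->(3,0)->EXIT
Step 3: p0:(3,3)->(3,2) | p1:(3,2)->(3,1) | p2:escaped
Step 4: p0:(3,2)->(3,1) | p1:(3,1)->(3,0)->EXIT | p2:escaped
Step 5: p0:(3,1)->(3,0)->EXIT | p1:escaped | p2:escaped
Exit steps: [5, 4, 2]
First to escape: p2 at step 2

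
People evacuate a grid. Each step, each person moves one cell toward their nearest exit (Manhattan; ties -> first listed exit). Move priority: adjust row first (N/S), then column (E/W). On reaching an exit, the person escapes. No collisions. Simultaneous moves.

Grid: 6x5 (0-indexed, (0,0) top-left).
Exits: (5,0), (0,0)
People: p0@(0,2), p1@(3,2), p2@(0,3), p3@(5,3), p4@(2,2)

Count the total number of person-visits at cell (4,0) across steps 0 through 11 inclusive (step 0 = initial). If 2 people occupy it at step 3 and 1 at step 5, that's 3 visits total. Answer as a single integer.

Step 0: p0@(0,2) p1@(3,2) p2@(0,3) p3@(5,3) p4@(2,2) -> at (4,0): 0 [-], cum=0
Step 1: p0@(0,1) p1@(4,2) p2@(0,2) p3@(5,2) p4@(1,2) -> at (4,0): 0 [-], cum=0
Step 2: p0@ESC p1@(5,2) p2@(0,1) p3@(5,1) p4@(0,2) -> at (4,0): 0 [-], cum=0
Step 3: p0@ESC p1@(5,1) p2@ESC p3@ESC p4@(0,1) -> at (4,0): 0 [-], cum=0
Step 4: p0@ESC p1@ESC p2@ESC p3@ESC p4@ESC -> at (4,0): 0 [-], cum=0
Total visits = 0

Answer: 0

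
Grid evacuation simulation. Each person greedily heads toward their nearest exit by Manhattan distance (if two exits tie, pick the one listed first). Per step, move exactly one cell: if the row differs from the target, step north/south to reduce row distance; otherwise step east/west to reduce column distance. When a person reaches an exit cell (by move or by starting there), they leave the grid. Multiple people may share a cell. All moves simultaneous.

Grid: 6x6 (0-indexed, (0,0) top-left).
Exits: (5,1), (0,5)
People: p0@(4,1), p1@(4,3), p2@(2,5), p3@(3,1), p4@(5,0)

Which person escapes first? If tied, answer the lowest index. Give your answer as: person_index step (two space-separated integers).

Step 1: p0:(4,1)->(5,1)->EXIT | p1:(4,3)->(5,3) | p2:(2,5)->(1,5) | p3:(3,1)->(4,1) | p4:(5,0)->(5,1)->EXIT
Step 2: p0:escaped | p1:(5,3)->(5,2) | p2:(1,5)->(0,5)->EXIT | p3:(4,1)->(5,1)->EXIT | p4:escaped
Step 3: p0:escaped | p1:(5,2)->(5,1)->EXIT | p2:escaped | p3:escaped | p4:escaped
Exit steps: [1, 3, 2, 2, 1]
First to escape: p0 at step 1

Answer: 0 1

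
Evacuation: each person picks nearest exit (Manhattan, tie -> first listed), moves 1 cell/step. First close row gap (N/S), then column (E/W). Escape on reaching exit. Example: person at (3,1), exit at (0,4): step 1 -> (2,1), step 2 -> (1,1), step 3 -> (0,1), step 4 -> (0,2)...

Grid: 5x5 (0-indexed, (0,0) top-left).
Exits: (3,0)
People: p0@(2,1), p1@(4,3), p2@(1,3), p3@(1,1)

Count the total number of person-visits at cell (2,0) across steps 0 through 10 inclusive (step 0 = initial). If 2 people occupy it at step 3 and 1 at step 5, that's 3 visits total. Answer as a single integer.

Step 0: p0@(2,1) p1@(4,3) p2@(1,3) p3@(1,1) -> at (2,0): 0 [-], cum=0
Step 1: p0@(3,1) p1@(3,3) p2@(2,3) p3@(2,1) -> at (2,0): 0 [-], cum=0
Step 2: p0@ESC p1@(3,2) p2@(3,3) p3@(3,1) -> at (2,0): 0 [-], cum=0
Step 3: p0@ESC p1@(3,1) p2@(3,2) p3@ESC -> at (2,0): 0 [-], cum=0
Step 4: p0@ESC p1@ESC p2@(3,1) p3@ESC -> at (2,0): 0 [-], cum=0
Step 5: p0@ESC p1@ESC p2@ESC p3@ESC -> at (2,0): 0 [-], cum=0
Total visits = 0

Answer: 0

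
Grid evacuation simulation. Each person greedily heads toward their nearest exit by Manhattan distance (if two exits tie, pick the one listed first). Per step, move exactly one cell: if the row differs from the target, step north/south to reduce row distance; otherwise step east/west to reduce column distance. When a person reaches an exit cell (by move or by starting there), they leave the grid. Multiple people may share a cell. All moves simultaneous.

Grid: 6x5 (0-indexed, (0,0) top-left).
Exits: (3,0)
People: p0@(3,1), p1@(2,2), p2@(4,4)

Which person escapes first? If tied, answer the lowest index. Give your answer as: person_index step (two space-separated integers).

Step 1: p0:(3,1)->(3,0)->EXIT | p1:(2,2)->(3,2) | p2:(4,4)->(3,4)
Step 2: p0:escaped | p1:(3,2)->(3,1) | p2:(3,4)->(3,3)
Step 3: p0:escaped | p1:(3,1)->(3,0)->EXIT | p2:(3,3)->(3,2)
Step 4: p0:escaped | p1:escaped | p2:(3,2)->(3,1)
Step 5: p0:escaped | p1:escaped | p2:(3,1)->(3,0)->EXIT
Exit steps: [1, 3, 5]
First to escape: p0 at step 1

Answer: 0 1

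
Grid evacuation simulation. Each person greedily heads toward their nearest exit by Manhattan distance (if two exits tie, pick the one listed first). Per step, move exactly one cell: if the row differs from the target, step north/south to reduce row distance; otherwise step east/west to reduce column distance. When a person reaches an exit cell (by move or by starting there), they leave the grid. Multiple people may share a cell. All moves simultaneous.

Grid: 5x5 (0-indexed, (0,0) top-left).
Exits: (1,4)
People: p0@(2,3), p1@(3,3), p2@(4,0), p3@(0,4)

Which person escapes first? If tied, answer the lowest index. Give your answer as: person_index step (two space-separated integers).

Answer: 3 1

Derivation:
Step 1: p0:(2,3)->(1,3) | p1:(3,3)->(2,3) | p2:(4,0)->(3,0) | p3:(0,4)->(1,4)->EXIT
Step 2: p0:(1,3)->(1,4)->EXIT | p1:(2,3)->(1,3) | p2:(3,0)->(2,0) | p3:escaped
Step 3: p0:escaped | p1:(1,3)->(1,4)->EXIT | p2:(2,0)->(1,0) | p3:escaped
Step 4: p0:escaped | p1:escaped | p2:(1,0)->(1,1) | p3:escaped
Step 5: p0:escaped | p1:escaped | p2:(1,1)->(1,2) | p3:escaped
Step 6: p0:escaped | p1:escaped | p2:(1,2)->(1,3) | p3:escaped
Step 7: p0:escaped | p1:escaped | p2:(1,3)->(1,4)->EXIT | p3:escaped
Exit steps: [2, 3, 7, 1]
First to escape: p3 at step 1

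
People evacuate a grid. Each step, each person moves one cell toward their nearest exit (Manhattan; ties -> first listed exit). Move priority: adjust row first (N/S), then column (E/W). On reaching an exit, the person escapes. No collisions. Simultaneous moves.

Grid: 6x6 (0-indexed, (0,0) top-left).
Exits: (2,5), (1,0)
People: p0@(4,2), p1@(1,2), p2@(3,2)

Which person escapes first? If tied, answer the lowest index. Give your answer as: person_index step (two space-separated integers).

Step 1: p0:(4,2)->(3,2) | p1:(1,2)->(1,1) | p2:(3,2)->(2,2)
Step 2: p0:(3,2)->(2,2) | p1:(1,1)->(1,0)->EXIT | p2:(2,2)->(2,3)
Step 3: p0:(2,2)->(2,3) | p1:escaped | p2:(2,3)->(2,4)
Step 4: p0:(2,3)->(2,4) | p1:escaped | p2:(2,4)->(2,5)->EXIT
Step 5: p0:(2,4)->(2,5)->EXIT | p1:escaped | p2:escaped
Exit steps: [5, 2, 4]
First to escape: p1 at step 2

Answer: 1 2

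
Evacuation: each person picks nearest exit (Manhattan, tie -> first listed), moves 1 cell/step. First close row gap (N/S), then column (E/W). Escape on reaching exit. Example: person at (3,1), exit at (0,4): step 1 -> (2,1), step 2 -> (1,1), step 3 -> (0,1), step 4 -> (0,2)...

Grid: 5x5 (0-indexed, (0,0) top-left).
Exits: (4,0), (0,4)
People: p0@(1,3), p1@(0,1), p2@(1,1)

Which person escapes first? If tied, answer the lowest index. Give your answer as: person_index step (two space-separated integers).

Answer: 0 2

Derivation:
Step 1: p0:(1,3)->(0,3) | p1:(0,1)->(0,2) | p2:(1,1)->(2,1)
Step 2: p0:(0,3)->(0,4)->EXIT | p1:(0,2)->(0,3) | p2:(2,1)->(3,1)
Step 3: p0:escaped | p1:(0,3)->(0,4)->EXIT | p2:(3,1)->(4,1)
Step 4: p0:escaped | p1:escaped | p2:(4,1)->(4,0)->EXIT
Exit steps: [2, 3, 4]
First to escape: p0 at step 2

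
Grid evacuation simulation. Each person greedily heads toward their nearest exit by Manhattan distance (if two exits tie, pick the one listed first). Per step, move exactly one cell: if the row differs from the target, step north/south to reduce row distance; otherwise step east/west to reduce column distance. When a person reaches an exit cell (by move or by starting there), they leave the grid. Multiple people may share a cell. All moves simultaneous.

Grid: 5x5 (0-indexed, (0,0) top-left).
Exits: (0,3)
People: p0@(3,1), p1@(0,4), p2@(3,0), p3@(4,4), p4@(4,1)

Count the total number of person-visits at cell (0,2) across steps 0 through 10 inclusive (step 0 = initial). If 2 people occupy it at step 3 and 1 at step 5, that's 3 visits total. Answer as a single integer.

Step 0: p0@(3,1) p1@(0,4) p2@(3,0) p3@(4,4) p4@(4,1) -> at (0,2): 0 [-], cum=0
Step 1: p0@(2,1) p1@ESC p2@(2,0) p3@(3,4) p4@(3,1) -> at (0,2): 0 [-], cum=0
Step 2: p0@(1,1) p1@ESC p2@(1,0) p3@(2,4) p4@(2,1) -> at (0,2): 0 [-], cum=0
Step 3: p0@(0,1) p1@ESC p2@(0,0) p3@(1,4) p4@(1,1) -> at (0,2): 0 [-], cum=0
Step 4: p0@(0,2) p1@ESC p2@(0,1) p3@(0,4) p4@(0,1) -> at (0,2): 1 [p0], cum=1
Step 5: p0@ESC p1@ESC p2@(0,2) p3@ESC p4@(0,2) -> at (0,2): 2 [p2,p4], cum=3
Step 6: p0@ESC p1@ESC p2@ESC p3@ESC p4@ESC -> at (0,2): 0 [-], cum=3
Total visits = 3

Answer: 3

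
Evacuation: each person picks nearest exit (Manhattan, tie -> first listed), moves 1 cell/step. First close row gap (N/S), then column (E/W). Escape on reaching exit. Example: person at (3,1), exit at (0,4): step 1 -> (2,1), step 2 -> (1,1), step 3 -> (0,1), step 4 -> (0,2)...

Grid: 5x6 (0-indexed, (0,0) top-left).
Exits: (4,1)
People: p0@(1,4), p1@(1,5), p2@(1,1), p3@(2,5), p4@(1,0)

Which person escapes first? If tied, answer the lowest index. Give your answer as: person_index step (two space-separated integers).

Step 1: p0:(1,4)->(2,4) | p1:(1,5)->(2,5) | p2:(1,1)->(2,1) | p3:(2,5)->(3,5) | p4:(1,0)->(2,0)
Step 2: p0:(2,4)->(3,4) | p1:(2,5)->(3,5) | p2:(2,1)->(3,1) | p3:(3,5)->(4,5) | p4:(2,0)->(3,0)
Step 3: p0:(3,4)->(4,4) | p1:(3,5)->(4,5) | p2:(3,1)->(4,1)->EXIT | p3:(4,5)->(4,4) | p4:(3,0)->(4,0)
Step 4: p0:(4,4)->(4,3) | p1:(4,5)->(4,4) | p2:escaped | p3:(4,4)->(4,3) | p4:(4,0)->(4,1)->EXIT
Step 5: p0:(4,3)->(4,2) | p1:(4,4)->(4,3) | p2:escaped | p3:(4,3)->(4,2) | p4:escaped
Step 6: p0:(4,2)->(4,1)->EXIT | p1:(4,3)->(4,2) | p2:escaped | p3:(4,2)->(4,1)->EXIT | p4:escaped
Step 7: p0:escaped | p1:(4,2)->(4,1)->EXIT | p2:escaped | p3:escaped | p4:escaped
Exit steps: [6, 7, 3, 6, 4]
First to escape: p2 at step 3

Answer: 2 3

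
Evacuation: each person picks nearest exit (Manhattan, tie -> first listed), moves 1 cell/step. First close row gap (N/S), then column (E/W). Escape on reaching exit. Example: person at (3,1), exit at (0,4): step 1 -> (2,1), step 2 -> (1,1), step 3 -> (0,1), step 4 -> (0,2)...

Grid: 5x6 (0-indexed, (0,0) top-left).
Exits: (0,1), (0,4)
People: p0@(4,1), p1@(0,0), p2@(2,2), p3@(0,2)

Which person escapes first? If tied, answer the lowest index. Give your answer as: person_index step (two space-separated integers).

Answer: 1 1

Derivation:
Step 1: p0:(4,1)->(3,1) | p1:(0,0)->(0,1)->EXIT | p2:(2,2)->(1,2) | p3:(0,2)->(0,1)->EXIT
Step 2: p0:(3,1)->(2,1) | p1:escaped | p2:(1,2)->(0,2) | p3:escaped
Step 3: p0:(2,1)->(1,1) | p1:escaped | p2:(0,2)->(0,1)->EXIT | p3:escaped
Step 4: p0:(1,1)->(0,1)->EXIT | p1:escaped | p2:escaped | p3:escaped
Exit steps: [4, 1, 3, 1]
First to escape: p1 at step 1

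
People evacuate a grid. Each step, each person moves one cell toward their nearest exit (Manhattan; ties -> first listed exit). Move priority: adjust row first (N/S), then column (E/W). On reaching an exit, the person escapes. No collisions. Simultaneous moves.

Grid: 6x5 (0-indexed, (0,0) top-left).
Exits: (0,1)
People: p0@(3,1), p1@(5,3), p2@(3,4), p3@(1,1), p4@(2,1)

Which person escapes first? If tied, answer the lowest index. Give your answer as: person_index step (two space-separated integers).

Step 1: p0:(3,1)->(2,1) | p1:(5,3)->(4,3) | p2:(3,4)->(2,4) | p3:(1,1)->(0,1)->EXIT | p4:(2,1)->(1,1)
Step 2: p0:(2,1)->(1,1) | p1:(4,3)->(3,3) | p2:(2,4)->(1,4) | p3:escaped | p4:(1,1)->(0,1)->EXIT
Step 3: p0:(1,1)->(0,1)->EXIT | p1:(3,3)->(2,3) | p2:(1,4)->(0,4) | p3:escaped | p4:escaped
Step 4: p0:escaped | p1:(2,3)->(1,3) | p2:(0,4)->(0,3) | p3:escaped | p4:escaped
Step 5: p0:escaped | p1:(1,3)->(0,3) | p2:(0,3)->(0,2) | p3:escaped | p4:escaped
Step 6: p0:escaped | p1:(0,3)->(0,2) | p2:(0,2)->(0,1)->EXIT | p3:escaped | p4:escaped
Step 7: p0:escaped | p1:(0,2)->(0,1)->EXIT | p2:escaped | p3:escaped | p4:escaped
Exit steps: [3, 7, 6, 1, 2]
First to escape: p3 at step 1

Answer: 3 1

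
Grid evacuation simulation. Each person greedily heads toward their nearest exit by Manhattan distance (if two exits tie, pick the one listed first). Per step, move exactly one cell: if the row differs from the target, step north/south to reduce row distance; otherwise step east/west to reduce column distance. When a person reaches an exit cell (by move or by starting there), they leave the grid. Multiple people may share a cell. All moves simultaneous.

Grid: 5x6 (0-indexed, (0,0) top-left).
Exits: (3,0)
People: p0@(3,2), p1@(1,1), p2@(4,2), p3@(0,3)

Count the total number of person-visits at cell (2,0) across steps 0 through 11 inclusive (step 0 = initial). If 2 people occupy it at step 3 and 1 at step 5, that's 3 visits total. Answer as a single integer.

Step 0: p0@(3,2) p1@(1,1) p2@(4,2) p3@(0,3) -> at (2,0): 0 [-], cum=0
Step 1: p0@(3,1) p1@(2,1) p2@(3,2) p3@(1,3) -> at (2,0): 0 [-], cum=0
Step 2: p0@ESC p1@(3,1) p2@(3,1) p3@(2,3) -> at (2,0): 0 [-], cum=0
Step 3: p0@ESC p1@ESC p2@ESC p3@(3,3) -> at (2,0): 0 [-], cum=0
Step 4: p0@ESC p1@ESC p2@ESC p3@(3,2) -> at (2,0): 0 [-], cum=0
Step 5: p0@ESC p1@ESC p2@ESC p3@(3,1) -> at (2,0): 0 [-], cum=0
Step 6: p0@ESC p1@ESC p2@ESC p3@ESC -> at (2,0): 0 [-], cum=0
Total visits = 0

Answer: 0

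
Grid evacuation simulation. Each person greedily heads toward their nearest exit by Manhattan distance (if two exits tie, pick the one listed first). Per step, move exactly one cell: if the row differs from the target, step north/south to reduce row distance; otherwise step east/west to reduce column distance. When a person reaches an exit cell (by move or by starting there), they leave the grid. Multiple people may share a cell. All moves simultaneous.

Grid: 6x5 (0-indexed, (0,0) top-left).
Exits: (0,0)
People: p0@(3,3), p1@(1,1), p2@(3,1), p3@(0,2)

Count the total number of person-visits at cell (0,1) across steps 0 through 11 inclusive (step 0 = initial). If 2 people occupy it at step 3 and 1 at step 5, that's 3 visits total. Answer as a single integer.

Answer: 4

Derivation:
Step 0: p0@(3,3) p1@(1,1) p2@(3,1) p3@(0,2) -> at (0,1): 0 [-], cum=0
Step 1: p0@(2,3) p1@(0,1) p2@(2,1) p3@(0,1) -> at (0,1): 2 [p1,p3], cum=2
Step 2: p0@(1,3) p1@ESC p2@(1,1) p3@ESC -> at (0,1): 0 [-], cum=2
Step 3: p0@(0,3) p1@ESC p2@(0,1) p3@ESC -> at (0,1): 1 [p2], cum=3
Step 4: p0@(0,2) p1@ESC p2@ESC p3@ESC -> at (0,1): 0 [-], cum=3
Step 5: p0@(0,1) p1@ESC p2@ESC p3@ESC -> at (0,1): 1 [p0], cum=4
Step 6: p0@ESC p1@ESC p2@ESC p3@ESC -> at (0,1): 0 [-], cum=4
Total visits = 4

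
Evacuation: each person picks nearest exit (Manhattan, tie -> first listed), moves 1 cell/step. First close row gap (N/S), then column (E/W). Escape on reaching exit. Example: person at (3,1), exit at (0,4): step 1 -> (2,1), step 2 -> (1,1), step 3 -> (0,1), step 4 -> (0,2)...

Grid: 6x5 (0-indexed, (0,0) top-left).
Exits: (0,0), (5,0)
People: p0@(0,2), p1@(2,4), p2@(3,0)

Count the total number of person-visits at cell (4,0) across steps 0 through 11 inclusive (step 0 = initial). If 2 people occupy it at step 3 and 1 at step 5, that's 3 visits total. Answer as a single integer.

Answer: 1

Derivation:
Step 0: p0@(0,2) p1@(2,4) p2@(3,0) -> at (4,0): 0 [-], cum=0
Step 1: p0@(0,1) p1@(1,4) p2@(4,0) -> at (4,0): 1 [p2], cum=1
Step 2: p0@ESC p1@(0,4) p2@ESC -> at (4,0): 0 [-], cum=1
Step 3: p0@ESC p1@(0,3) p2@ESC -> at (4,0): 0 [-], cum=1
Step 4: p0@ESC p1@(0,2) p2@ESC -> at (4,0): 0 [-], cum=1
Step 5: p0@ESC p1@(0,1) p2@ESC -> at (4,0): 0 [-], cum=1
Step 6: p0@ESC p1@ESC p2@ESC -> at (4,0): 0 [-], cum=1
Total visits = 1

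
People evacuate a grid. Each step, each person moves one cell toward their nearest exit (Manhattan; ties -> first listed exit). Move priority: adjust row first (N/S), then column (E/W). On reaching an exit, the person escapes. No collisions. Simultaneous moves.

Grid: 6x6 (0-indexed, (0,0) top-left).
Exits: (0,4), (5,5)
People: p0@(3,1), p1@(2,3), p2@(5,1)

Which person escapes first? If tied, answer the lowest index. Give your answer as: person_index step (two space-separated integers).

Step 1: p0:(3,1)->(2,1) | p1:(2,3)->(1,3) | p2:(5,1)->(5,2)
Step 2: p0:(2,1)->(1,1) | p1:(1,3)->(0,3) | p2:(5,2)->(5,3)
Step 3: p0:(1,1)->(0,1) | p1:(0,3)->(0,4)->EXIT | p2:(5,3)->(5,4)
Step 4: p0:(0,1)->(0,2) | p1:escaped | p2:(5,4)->(5,5)->EXIT
Step 5: p0:(0,2)->(0,3) | p1:escaped | p2:escaped
Step 6: p0:(0,3)->(0,4)->EXIT | p1:escaped | p2:escaped
Exit steps: [6, 3, 4]
First to escape: p1 at step 3

Answer: 1 3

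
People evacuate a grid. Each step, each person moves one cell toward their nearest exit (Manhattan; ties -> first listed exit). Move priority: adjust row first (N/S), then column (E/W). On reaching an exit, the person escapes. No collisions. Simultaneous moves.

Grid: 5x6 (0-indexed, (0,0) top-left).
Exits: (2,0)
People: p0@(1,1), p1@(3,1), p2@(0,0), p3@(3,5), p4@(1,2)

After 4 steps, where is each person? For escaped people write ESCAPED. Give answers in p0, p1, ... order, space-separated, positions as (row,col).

Step 1: p0:(1,1)->(2,1) | p1:(3,1)->(2,1) | p2:(0,0)->(1,0) | p3:(3,5)->(2,5) | p4:(1,2)->(2,2)
Step 2: p0:(2,1)->(2,0)->EXIT | p1:(2,1)->(2,0)->EXIT | p2:(1,0)->(2,0)->EXIT | p3:(2,5)->(2,4) | p4:(2,2)->(2,1)
Step 3: p0:escaped | p1:escaped | p2:escaped | p3:(2,4)->(2,3) | p4:(2,1)->(2,0)->EXIT
Step 4: p0:escaped | p1:escaped | p2:escaped | p3:(2,3)->(2,2) | p4:escaped

ESCAPED ESCAPED ESCAPED (2,2) ESCAPED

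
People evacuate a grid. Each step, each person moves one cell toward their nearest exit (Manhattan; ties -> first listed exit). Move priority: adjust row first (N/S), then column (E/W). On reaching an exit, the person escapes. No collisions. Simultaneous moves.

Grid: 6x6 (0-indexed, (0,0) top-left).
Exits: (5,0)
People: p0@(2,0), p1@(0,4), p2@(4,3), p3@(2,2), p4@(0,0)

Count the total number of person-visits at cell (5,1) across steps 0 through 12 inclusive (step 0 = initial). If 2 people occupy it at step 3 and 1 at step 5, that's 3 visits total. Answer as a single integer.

Answer: 3

Derivation:
Step 0: p0@(2,0) p1@(0,4) p2@(4,3) p3@(2,2) p4@(0,0) -> at (5,1): 0 [-], cum=0
Step 1: p0@(3,0) p1@(1,4) p2@(5,3) p3@(3,2) p4@(1,0) -> at (5,1): 0 [-], cum=0
Step 2: p0@(4,0) p1@(2,4) p2@(5,2) p3@(4,2) p4@(2,0) -> at (5,1): 0 [-], cum=0
Step 3: p0@ESC p1@(3,4) p2@(5,1) p3@(5,2) p4@(3,0) -> at (5,1): 1 [p2], cum=1
Step 4: p0@ESC p1@(4,4) p2@ESC p3@(5,1) p4@(4,0) -> at (5,1): 1 [p3], cum=2
Step 5: p0@ESC p1@(5,4) p2@ESC p3@ESC p4@ESC -> at (5,1): 0 [-], cum=2
Step 6: p0@ESC p1@(5,3) p2@ESC p3@ESC p4@ESC -> at (5,1): 0 [-], cum=2
Step 7: p0@ESC p1@(5,2) p2@ESC p3@ESC p4@ESC -> at (5,1): 0 [-], cum=2
Step 8: p0@ESC p1@(5,1) p2@ESC p3@ESC p4@ESC -> at (5,1): 1 [p1], cum=3
Step 9: p0@ESC p1@ESC p2@ESC p3@ESC p4@ESC -> at (5,1): 0 [-], cum=3
Total visits = 3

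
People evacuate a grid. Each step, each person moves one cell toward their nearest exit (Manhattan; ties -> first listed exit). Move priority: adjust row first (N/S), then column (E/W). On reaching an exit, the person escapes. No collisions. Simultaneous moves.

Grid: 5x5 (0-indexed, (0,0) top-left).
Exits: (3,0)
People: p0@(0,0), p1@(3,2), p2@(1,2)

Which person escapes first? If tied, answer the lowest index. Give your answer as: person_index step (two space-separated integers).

Step 1: p0:(0,0)->(1,0) | p1:(3,2)->(3,1) | p2:(1,2)->(2,2)
Step 2: p0:(1,0)->(2,0) | p1:(3,1)->(3,0)->EXIT | p2:(2,2)->(3,2)
Step 3: p0:(2,0)->(3,0)->EXIT | p1:escaped | p2:(3,2)->(3,1)
Step 4: p0:escaped | p1:escaped | p2:(3,1)->(3,0)->EXIT
Exit steps: [3, 2, 4]
First to escape: p1 at step 2

Answer: 1 2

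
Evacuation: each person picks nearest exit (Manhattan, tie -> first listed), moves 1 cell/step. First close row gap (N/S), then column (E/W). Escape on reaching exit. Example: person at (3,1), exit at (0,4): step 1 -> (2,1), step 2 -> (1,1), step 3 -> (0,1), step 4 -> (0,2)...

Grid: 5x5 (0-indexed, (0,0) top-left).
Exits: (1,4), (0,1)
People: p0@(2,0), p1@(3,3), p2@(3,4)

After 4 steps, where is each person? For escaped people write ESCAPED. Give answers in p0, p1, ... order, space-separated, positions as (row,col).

Step 1: p0:(2,0)->(1,0) | p1:(3,3)->(2,3) | p2:(3,4)->(2,4)
Step 2: p0:(1,0)->(0,0) | p1:(2,3)->(1,3) | p2:(2,4)->(1,4)->EXIT
Step 3: p0:(0,0)->(0,1)->EXIT | p1:(1,3)->(1,4)->EXIT | p2:escaped

ESCAPED ESCAPED ESCAPED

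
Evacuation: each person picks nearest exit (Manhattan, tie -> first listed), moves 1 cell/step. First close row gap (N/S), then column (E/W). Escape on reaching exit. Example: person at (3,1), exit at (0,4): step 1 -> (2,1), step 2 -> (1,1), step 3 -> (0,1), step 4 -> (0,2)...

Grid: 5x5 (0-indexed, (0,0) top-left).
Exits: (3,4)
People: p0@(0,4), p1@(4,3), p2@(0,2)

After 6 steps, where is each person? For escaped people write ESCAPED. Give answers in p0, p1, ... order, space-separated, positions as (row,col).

Step 1: p0:(0,4)->(1,4) | p1:(4,3)->(3,3) | p2:(0,2)->(1,2)
Step 2: p0:(1,4)->(2,4) | p1:(3,3)->(3,4)->EXIT | p2:(1,2)->(2,2)
Step 3: p0:(2,4)->(3,4)->EXIT | p1:escaped | p2:(2,2)->(3,2)
Step 4: p0:escaped | p1:escaped | p2:(3,2)->(3,3)
Step 5: p0:escaped | p1:escaped | p2:(3,3)->(3,4)->EXIT

ESCAPED ESCAPED ESCAPED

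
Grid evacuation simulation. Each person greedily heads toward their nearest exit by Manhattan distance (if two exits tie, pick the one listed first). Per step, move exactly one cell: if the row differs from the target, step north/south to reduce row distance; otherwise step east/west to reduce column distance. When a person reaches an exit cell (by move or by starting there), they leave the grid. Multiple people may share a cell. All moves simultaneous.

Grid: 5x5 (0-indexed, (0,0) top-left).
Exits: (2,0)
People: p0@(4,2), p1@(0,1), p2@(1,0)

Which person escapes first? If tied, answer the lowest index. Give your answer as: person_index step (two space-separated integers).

Step 1: p0:(4,2)->(3,2) | p1:(0,1)->(1,1) | p2:(1,0)->(2,0)->EXIT
Step 2: p0:(3,2)->(2,2) | p1:(1,1)->(2,1) | p2:escaped
Step 3: p0:(2,2)->(2,1) | p1:(2,1)->(2,0)->EXIT | p2:escaped
Step 4: p0:(2,1)->(2,0)->EXIT | p1:escaped | p2:escaped
Exit steps: [4, 3, 1]
First to escape: p2 at step 1

Answer: 2 1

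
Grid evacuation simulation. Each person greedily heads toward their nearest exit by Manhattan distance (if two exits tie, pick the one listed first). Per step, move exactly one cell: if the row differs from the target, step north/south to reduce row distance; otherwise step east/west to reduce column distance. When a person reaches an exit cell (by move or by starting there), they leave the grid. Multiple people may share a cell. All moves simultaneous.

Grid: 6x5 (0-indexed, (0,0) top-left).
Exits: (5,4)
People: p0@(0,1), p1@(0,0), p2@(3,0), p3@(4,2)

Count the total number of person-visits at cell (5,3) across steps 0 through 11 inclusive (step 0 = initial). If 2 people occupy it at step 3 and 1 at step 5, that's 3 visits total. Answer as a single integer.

Step 0: p0@(0,1) p1@(0,0) p2@(3,0) p3@(4,2) -> at (5,3): 0 [-], cum=0
Step 1: p0@(1,1) p1@(1,0) p2@(4,0) p3@(5,2) -> at (5,3): 0 [-], cum=0
Step 2: p0@(2,1) p1@(2,0) p2@(5,0) p3@(5,3) -> at (5,3): 1 [p3], cum=1
Step 3: p0@(3,1) p1@(3,0) p2@(5,1) p3@ESC -> at (5,3): 0 [-], cum=1
Step 4: p0@(4,1) p1@(4,0) p2@(5,2) p3@ESC -> at (5,3): 0 [-], cum=1
Step 5: p0@(5,1) p1@(5,0) p2@(5,3) p3@ESC -> at (5,3): 1 [p2], cum=2
Step 6: p0@(5,2) p1@(5,1) p2@ESC p3@ESC -> at (5,3): 0 [-], cum=2
Step 7: p0@(5,3) p1@(5,2) p2@ESC p3@ESC -> at (5,3): 1 [p0], cum=3
Step 8: p0@ESC p1@(5,3) p2@ESC p3@ESC -> at (5,3): 1 [p1], cum=4
Step 9: p0@ESC p1@ESC p2@ESC p3@ESC -> at (5,3): 0 [-], cum=4
Total visits = 4

Answer: 4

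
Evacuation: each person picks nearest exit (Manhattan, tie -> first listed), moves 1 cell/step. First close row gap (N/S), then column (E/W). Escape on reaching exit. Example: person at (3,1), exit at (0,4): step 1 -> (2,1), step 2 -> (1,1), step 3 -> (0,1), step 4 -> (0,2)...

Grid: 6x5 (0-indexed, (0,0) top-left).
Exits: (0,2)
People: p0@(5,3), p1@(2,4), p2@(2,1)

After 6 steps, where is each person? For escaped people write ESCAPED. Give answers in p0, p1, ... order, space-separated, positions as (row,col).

Step 1: p0:(5,3)->(4,3) | p1:(2,4)->(1,4) | p2:(2,1)->(1,1)
Step 2: p0:(4,3)->(3,3) | p1:(1,4)->(0,4) | p2:(1,1)->(0,1)
Step 3: p0:(3,3)->(2,3) | p1:(0,4)->(0,3) | p2:(0,1)->(0,2)->EXIT
Step 4: p0:(2,3)->(1,3) | p1:(0,3)->(0,2)->EXIT | p2:escaped
Step 5: p0:(1,3)->(0,3) | p1:escaped | p2:escaped
Step 6: p0:(0,3)->(0,2)->EXIT | p1:escaped | p2:escaped

ESCAPED ESCAPED ESCAPED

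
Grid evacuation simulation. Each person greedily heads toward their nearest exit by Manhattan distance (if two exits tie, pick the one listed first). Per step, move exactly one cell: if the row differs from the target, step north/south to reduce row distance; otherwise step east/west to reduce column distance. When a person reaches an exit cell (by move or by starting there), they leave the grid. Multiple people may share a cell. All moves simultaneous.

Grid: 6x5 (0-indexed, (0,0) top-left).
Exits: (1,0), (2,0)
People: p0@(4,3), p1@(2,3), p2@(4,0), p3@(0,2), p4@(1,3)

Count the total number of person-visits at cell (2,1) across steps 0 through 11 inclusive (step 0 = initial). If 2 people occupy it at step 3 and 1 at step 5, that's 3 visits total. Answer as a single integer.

Answer: 2

Derivation:
Step 0: p0@(4,3) p1@(2,3) p2@(4,0) p3@(0,2) p4@(1,3) -> at (2,1): 0 [-], cum=0
Step 1: p0@(3,3) p1@(2,2) p2@(3,0) p3@(1,2) p4@(1,2) -> at (2,1): 0 [-], cum=0
Step 2: p0@(2,3) p1@(2,1) p2@ESC p3@(1,1) p4@(1,1) -> at (2,1): 1 [p1], cum=1
Step 3: p0@(2,2) p1@ESC p2@ESC p3@ESC p4@ESC -> at (2,1): 0 [-], cum=1
Step 4: p0@(2,1) p1@ESC p2@ESC p3@ESC p4@ESC -> at (2,1): 1 [p0], cum=2
Step 5: p0@ESC p1@ESC p2@ESC p3@ESC p4@ESC -> at (2,1): 0 [-], cum=2
Total visits = 2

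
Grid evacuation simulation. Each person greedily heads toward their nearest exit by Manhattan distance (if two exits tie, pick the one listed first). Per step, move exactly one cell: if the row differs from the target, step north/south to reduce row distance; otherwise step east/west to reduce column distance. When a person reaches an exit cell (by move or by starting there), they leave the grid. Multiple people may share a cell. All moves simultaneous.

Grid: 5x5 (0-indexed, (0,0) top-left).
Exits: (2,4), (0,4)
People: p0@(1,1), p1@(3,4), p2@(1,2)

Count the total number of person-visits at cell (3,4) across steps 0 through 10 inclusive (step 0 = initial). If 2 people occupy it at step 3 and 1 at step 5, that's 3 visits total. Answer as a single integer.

Step 0: p0@(1,1) p1@(3,4) p2@(1,2) -> at (3,4): 1 [p1], cum=1
Step 1: p0@(2,1) p1@ESC p2@(2,2) -> at (3,4): 0 [-], cum=1
Step 2: p0@(2,2) p1@ESC p2@(2,3) -> at (3,4): 0 [-], cum=1
Step 3: p0@(2,3) p1@ESC p2@ESC -> at (3,4): 0 [-], cum=1
Step 4: p0@ESC p1@ESC p2@ESC -> at (3,4): 0 [-], cum=1
Total visits = 1

Answer: 1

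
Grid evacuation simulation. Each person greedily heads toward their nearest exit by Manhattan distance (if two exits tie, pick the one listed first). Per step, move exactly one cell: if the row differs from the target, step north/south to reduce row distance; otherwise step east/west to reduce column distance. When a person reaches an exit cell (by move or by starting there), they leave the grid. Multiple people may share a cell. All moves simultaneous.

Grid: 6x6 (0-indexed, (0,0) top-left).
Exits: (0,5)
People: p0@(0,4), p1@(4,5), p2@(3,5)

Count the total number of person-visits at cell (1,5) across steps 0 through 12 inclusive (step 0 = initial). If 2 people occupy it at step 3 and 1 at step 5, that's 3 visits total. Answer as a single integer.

Step 0: p0@(0,4) p1@(4,5) p2@(3,5) -> at (1,5): 0 [-], cum=0
Step 1: p0@ESC p1@(3,5) p2@(2,5) -> at (1,5): 0 [-], cum=0
Step 2: p0@ESC p1@(2,5) p2@(1,5) -> at (1,5): 1 [p2], cum=1
Step 3: p0@ESC p1@(1,5) p2@ESC -> at (1,5): 1 [p1], cum=2
Step 4: p0@ESC p1@ESC p2@ESC -> at (1,5): 0 [-], cum=2
Total visits = 2

Answer: 2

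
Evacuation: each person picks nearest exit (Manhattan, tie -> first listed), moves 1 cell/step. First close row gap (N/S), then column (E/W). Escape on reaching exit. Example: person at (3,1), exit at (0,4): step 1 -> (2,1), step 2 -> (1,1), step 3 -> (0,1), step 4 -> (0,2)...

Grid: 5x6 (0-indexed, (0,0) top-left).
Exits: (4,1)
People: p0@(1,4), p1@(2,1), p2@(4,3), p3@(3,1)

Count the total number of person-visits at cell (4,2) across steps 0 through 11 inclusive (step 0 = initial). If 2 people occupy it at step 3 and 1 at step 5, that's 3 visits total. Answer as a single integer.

Step 0: p0@(1,4) p1@(2,1) p2@(4,3) p3@(3,1) -> at (4,2): 0 [-], cum=0
Step 1: p0@(2,4) p1@(3,1) p2@(4,2) p3@ESC -> at (4,2): 1 [p2], cum=1
Step 2: p0@(3,4) p1@ESC p2@ESC p3@ESC -> at (4,2): 0 [-], cum=1
Step 3: p0@(4,4) p1@ESC p2@ESC p3@ESC -> at (4,2): 0 [-], cum=1
Step 4: p0@(4,3) p1@ESC p2@ESC p3@ESC -> at (4,2): 0 [-], cum=1
Step 5: p0@(4,2) p1@ESC p2@ESC p3@ESC -> at (4,2): 1 [p0], cum=2
Step 6: p0@ESC p1@ESC p2@ESC p3@ESC -> at (4,2): 0 [-], cum=2
Total visits = 2

Answer: 2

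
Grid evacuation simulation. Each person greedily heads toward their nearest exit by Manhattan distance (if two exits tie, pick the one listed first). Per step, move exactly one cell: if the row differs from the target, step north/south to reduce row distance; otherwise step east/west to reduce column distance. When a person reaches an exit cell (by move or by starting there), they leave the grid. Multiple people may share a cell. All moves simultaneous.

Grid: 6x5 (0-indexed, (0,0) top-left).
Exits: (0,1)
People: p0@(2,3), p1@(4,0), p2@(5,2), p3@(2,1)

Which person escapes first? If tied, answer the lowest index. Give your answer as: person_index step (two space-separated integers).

Step 1: p0:(2,3)->(1,3) | p1:(4,0)->(3,0) | p2:(5,2)->(4,2) | p3:(2,1)->(1,1)
Step 2: p0:(1,3)->(0,3) | p1:(3,0)->(2,0) | p2:(4,2)->(3,2) | p3:(1,1)->(0,1)->EXIT
Step 3: p0:(0,3)->(0,2) | p1:(2,0)->(1,0) | p2:(3,2)->(2,2) | p3:escaped
Step 4: p0:(0,2)->(0,1)->EXIT | p1:(1,0)->(0,0) | p2:(2,2)->(1,2) | p3:escaped
Step 5: p0:escaped | p1:(0,0)->(0,1)->EXIT | p2:(1,2)->(0,2) | p3:escaped
Step 6: p0:escaped | p1:escaped | p2:(0,2)->(0,1)->EXIT | p3:escaped
Exit steps: [4, 5, 6, 2]
First to escape: p3 at step 2

Answer: 3 2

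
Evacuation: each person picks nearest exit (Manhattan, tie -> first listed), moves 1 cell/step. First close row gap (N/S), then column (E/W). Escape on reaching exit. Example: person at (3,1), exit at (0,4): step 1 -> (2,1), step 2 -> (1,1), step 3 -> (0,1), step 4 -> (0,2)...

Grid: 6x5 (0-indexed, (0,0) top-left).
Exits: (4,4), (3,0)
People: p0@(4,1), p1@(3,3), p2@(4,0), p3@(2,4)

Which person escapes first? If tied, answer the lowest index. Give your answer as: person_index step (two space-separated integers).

Answer: 2 1

Derivation:
Step 1: p0:(4,1)->(3,1) | p1:(3,3)->(4,3) | p2:(4,0)->(3,0)->EXIT | p3:(2,4)->(3,4)
Step 2: p0:(3,1)->(3,0)->EXIT | p1:(4,3)->(4,4)->EXIT | p2:escaped | p3:(3,4)->(4,4)->EXIT
Exit steps: [2, 2, 1, 2]
First to escape: p2 at step 1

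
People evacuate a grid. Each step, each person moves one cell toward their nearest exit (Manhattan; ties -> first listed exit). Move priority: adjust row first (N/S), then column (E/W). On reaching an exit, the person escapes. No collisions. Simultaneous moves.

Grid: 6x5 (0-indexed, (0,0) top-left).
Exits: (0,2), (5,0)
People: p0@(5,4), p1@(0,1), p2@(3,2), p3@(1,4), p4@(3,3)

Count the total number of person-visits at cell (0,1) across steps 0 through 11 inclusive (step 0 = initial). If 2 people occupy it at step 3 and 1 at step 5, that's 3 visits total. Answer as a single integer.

Answer: 1

Derivation:
Step 0: p0@(5,4) p1@(0,1) p2@(3,2) p3@(1,4) p4@(3,3) -> at (0,1): 1 [p1], cum=1
Step 1: p0@(5,3) p1@ESC p2@(2,2) p3@(0,4) p4@(2,3) -> at (0,1): 0 [-], cum=1
Step 2: p0@(5,2) p1@ESC p2@(1,2) p3@(0,3) p4@(1,3) -> at (0,1): 0 [-], cum=1
Step 3: p0@(5,1) p1@ESC p2@ESC p3@ESC p4@(0,3) -> at (0,1): 0 [-], cum=1
Step 4: p0@ESC p1@ESC p2@ESC p3@ESC p4@ESC -> at (0,1): 0 [-], cum=1
Total visits = 1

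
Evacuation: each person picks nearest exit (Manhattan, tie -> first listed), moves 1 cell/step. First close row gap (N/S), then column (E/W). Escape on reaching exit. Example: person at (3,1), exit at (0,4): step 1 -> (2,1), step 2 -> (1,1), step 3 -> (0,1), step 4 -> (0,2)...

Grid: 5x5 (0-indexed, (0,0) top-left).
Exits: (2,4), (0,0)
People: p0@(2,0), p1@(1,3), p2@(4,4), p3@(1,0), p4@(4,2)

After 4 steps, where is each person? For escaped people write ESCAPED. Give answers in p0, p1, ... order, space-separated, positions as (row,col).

Step 1: p0:(2,0)->(1,0) | p1:(1,3)->(2,3) | p2:(4,4)->(3,4) | p3:(1,0)->(0,0)->EXIT | p4:(4,2)->(3,2)
Step 2: p0:(1,0)->(0,0)->EXIT | p1:(2,3)->(2,4)->EXIT | p2:(3,4)->(2,4)->EXIT | p3:escaped | p4:(3,2)->(2,2)
Step 3: p0:escaped | p1:escaped | p2:escaped | p3:escaped | p4:(2,2)->(2,3)
Step 4: p0:escaped | p1:escaped | p2:escaped | p3:escaped | p4:(2,3)->(2,4)->EXIT

ESCAPED ESCAPED ESCAPED ESCAPED ESCAPED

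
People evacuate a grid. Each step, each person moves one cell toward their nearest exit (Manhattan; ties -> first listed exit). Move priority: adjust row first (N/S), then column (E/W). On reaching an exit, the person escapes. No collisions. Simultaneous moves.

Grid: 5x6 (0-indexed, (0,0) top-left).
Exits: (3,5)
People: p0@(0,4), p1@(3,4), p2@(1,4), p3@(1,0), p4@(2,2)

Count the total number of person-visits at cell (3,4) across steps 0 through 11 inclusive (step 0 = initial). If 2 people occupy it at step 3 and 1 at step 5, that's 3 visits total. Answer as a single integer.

Answer: 5

Derivation:
Step 0: p0@(0,4) p1@(3,4) p2@(1,4) p3@(1,0) p4@(2,2) -> at (3,4): 1 [p1], cum=1
Step 1: p0@(1,4) p1@ESC p2@(2,4) p3@(2,0) p4@(3,2) -> at (3,4): 0 [-], cum=1
Step 2: p0@(2,4) p1@ESC p2@(3,4) p3@(3,0) p4@(3,3) -> at (3,4): 1 [p2], cum=2
Step 3: p0@(3,4) p1@ESC p2@ESC p3@(3,1) p4@(3,4) -> at (3,4): 2 [p0,p4], cum=4
Step 4: p0@ESC p1@ESC p2@ESC p3@(3,2) p4@ESC -> at (3,4): 0 [-], cum=4
Step 5: p0@ESC p1@ESC p2@ESC p3@(3,3) p4@ESC -> at (3,4): 0 [-], cum=4
Step 6: p0@ESC p1@ESC p2@ESC p3@(3,4) p4@ESC -> at (3,4): 1 [p3], cum=5
Step 7: p0@ESC p1@ESC p2@ESC p3@ESC p4@ESC -> at (3,4): 0 [-], cum=5
Total visits = 5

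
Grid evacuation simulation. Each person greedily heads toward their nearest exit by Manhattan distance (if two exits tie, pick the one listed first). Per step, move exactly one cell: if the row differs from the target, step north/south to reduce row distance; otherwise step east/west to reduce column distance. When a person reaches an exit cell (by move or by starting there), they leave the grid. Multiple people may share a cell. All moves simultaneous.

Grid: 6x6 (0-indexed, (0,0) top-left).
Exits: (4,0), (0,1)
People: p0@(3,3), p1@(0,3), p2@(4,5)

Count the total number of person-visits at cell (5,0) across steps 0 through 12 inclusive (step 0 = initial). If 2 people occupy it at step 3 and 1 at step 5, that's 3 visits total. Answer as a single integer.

Step 0: p0@(3,3) p1@(0,3) p2@(4,5) -> at (5,0): 0 [-], cum=0
Step 1: p0@(4,3) p1@(0,2) p2@(4,4) -> at (5,0): 0 [-], cum=0
Step 2: p0@(4,2) p1@ESC p2@(4,3) -> at (5,0): 0 [-], cum=0
Step 3: p0@(4,1) p1@ESC p2@(4,2) -> at (5,0): 0 [-], cum=0
Step 4: p0@ESC p1@ESC p2@(4,1) -> at (5,0): 0 [-], cum=0
Step 5: p0@ESC p1@ESC p2@ESC -> at (5,0): 0 [-], cum=0
Total visits = 0

Answer: 0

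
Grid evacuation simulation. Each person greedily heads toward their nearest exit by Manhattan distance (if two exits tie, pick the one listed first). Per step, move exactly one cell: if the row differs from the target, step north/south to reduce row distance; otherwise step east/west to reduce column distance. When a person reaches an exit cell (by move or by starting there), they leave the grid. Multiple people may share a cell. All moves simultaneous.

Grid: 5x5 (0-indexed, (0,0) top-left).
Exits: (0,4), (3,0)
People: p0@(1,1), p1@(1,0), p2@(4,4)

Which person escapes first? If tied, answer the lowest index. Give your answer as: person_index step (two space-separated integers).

Answer: 1 2

Derivation:
Step 1: p0:(1,1)->(2,1) | p1:(1,0)->(2,0) | p2:(4,4)->(3,4)
Step 2: p0:(2,1)->(3,1) | p1:(2,0)->(3,0)->EXIT | p2:(3,4)->(2,4)
Step 3: p0:(3,1)->(3,0)->EXIT | p1:escaped | p2:(2,4)->(1,4)
Step 4: p0:escaped | p1:escaped | p2:(1,4)->(0,4)->EXIT
Exit steps: [3, 2, 4]
First to escape: p1 at step 2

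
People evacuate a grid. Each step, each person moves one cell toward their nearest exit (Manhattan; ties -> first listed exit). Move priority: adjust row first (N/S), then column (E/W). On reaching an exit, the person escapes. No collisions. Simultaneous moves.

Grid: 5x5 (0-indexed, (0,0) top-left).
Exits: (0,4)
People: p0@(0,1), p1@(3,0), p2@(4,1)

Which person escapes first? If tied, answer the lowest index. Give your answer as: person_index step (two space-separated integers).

Answer: 0 3

Derivation:
Step 1: p0:(0,1)->(0,2) | p1:(3,0)->(2,0) | p2:(4,1)->(3,1)
Step 2: p0:(0,2)->(0,3) | p1:(2,0)->(1,0) | p2:(3,1)->(2,1)
Step 3: p0:(0,3)->(0,4)->EXIT | p1:(1,0)->(0,0) | p2:(2,1)->(1,1)
Step 4: p0:escaped | p1:(0,0)->(0,1) | p2:(1,1)->(0,1)
Step 5: p0:escaped | p1:(0,1)->(0,2) | p2:(0,1)->(0,2)
Step 6: p0:escaped | p1:(0,2)->(0,3) | p2:(0,2)->(0,3)
Step 7: p0:escaped | p1:(0,3)->(0,4)->EXIT | p2:(0,3)->(0,4)->EXIT
Exit steps: [3, 7, 7]
First to escape: p0 at step 3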